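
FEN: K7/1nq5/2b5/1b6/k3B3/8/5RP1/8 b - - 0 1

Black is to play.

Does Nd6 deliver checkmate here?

After Nd6: white king on a8; in check: yes, from the black bishop on c6.
White has 1 legal reply: Bxc6.
In check but a legal move exists → not checkmate.

no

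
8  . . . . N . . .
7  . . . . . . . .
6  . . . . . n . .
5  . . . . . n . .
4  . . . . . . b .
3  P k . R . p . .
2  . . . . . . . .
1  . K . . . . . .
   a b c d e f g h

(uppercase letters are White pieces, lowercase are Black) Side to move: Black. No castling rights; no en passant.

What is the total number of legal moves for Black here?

Black to move; king on b3.
In check: yes, from the white rook on d3.
Legal moves: Kc4, Ka4.
Count: 2.

2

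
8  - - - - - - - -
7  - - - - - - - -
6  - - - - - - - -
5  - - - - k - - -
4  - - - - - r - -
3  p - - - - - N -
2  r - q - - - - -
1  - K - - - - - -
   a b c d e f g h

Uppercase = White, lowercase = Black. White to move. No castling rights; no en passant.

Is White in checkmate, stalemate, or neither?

White to move; white king on b1.
In check: yes, from the black queen on c2.
King squares — a1: attacked by Ra2; c1: attacked by Qc2; a2: attacked by Qc2; b2: attacked by Ra2; c2: attacked by Ra2.
Legal moves for White: none.
In check with no legal moves → checkmate.

checkmate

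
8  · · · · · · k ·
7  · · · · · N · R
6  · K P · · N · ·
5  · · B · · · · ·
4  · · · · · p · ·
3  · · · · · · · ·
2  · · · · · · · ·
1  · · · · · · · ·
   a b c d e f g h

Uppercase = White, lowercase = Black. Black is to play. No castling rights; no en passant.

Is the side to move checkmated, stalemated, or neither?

Black to move; black king on g8.
In check: yes, from the white knight on f6.
King squares — f7: attacked by Rh7; g7: attacked by Rh7; h7: attacked by Nf6; f8: attacked by Bc5; h8: attacked by Nf7.
Legal moves for Black: none.
In check with no legal moves → checkmate.

checkmate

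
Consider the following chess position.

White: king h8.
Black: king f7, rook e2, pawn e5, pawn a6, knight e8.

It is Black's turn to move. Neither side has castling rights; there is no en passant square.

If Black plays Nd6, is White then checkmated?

no

After Nd6: white king on h8; in check: no.
White is not in check, so this cannot be checkmate.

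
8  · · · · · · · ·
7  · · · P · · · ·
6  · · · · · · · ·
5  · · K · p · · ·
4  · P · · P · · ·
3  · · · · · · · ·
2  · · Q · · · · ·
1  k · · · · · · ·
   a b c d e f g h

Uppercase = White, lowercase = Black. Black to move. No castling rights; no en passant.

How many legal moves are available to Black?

Black to move; king on a1.
In check: no.
Legal moves: none.
Count: 0.

0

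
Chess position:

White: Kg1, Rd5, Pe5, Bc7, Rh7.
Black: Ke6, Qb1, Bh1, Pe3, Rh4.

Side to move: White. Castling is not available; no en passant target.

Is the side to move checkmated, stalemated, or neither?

White to move; white king on g1.
In check: yes, from the black queen on b1.
Legal moves for White: Rd1.
White is in check but has 1 legal move → neither.

neither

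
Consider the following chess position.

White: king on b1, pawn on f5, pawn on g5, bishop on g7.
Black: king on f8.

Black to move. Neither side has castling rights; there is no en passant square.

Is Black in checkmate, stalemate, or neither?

Black to move; black king on f8.
In check: yes, from the white bishop on g7.
King squares — e7: available; f7: available; g7: available; e8: available; g8: available.
Legal moves for Black: Kg8, Ke8, Kxg7, Kf7, Ke7.
Black is in check but has 5 legal moves → neither.

neither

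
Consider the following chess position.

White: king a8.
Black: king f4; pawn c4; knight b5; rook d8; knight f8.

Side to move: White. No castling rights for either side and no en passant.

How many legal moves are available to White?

1

White to move; king on a8.
In check: yes, from the black rook on d8.
Legal moves: Kb7.
Count: 1.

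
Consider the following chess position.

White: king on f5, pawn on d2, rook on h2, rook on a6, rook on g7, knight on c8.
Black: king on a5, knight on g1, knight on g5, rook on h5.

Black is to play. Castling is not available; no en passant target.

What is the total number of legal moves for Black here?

3

Black to move; king on a5.
In check: yes, from the white rook on a6.
Legal moves: Kxa6, Kb5, Kb4.
Count: 3.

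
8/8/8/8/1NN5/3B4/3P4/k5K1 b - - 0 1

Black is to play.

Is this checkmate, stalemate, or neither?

Black to move; black king on a1.
In check: no.
King squares — b1: attacked by Bd3; a2: attacked by Nb4; b2: attacked by Nc4.
Legal moves for Black: none.
Not in check and no legal moves → stalemate.

stalemate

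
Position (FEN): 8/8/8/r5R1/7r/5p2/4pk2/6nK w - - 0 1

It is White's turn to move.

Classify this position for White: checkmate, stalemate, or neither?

White to move; white king on h1.
In check: yes, from the black rook on h4.
King squares — g1: attacked by Kf2; g2: attacked by Kf2; h2: attacked by Rh4.
Legal moves for White: none.
In check with no legal moves → checkmate.

checkmate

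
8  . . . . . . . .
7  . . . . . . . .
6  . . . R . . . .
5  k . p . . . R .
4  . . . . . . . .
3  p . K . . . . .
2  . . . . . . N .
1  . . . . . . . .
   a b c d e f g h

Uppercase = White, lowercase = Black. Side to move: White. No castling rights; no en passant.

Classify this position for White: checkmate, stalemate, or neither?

White to move; white king on c3.
In check: no.
Legal moves for White include: Rd8, Rd7, Rh6, Rdg6, Rf6, Re6, Rc6, Rb6, Ra6+, Rdd5, Rd4, Rd3, Rd2, Rd1, Rg8, Rg7, Rgg6, Rh5, ... (list truncated; more exist).
White has legal moves and is not in check → neither.

neither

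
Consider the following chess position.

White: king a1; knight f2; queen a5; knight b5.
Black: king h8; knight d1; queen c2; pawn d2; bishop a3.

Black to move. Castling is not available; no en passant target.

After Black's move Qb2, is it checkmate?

After Qb2: white king on a1; in check: yes, from the black queen on b2.
King squares — b1: attacked by Qb2; a2: attacked by Qb2; b2: attacked by Nd1.
White has no legal moves → checkmate.

yes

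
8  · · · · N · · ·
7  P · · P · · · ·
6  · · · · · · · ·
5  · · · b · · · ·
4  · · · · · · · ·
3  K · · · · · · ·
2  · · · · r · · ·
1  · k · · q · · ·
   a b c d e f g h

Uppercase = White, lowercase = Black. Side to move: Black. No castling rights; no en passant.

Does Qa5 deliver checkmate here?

yes

After Qa5: white king on a3; in check: yes, from the black queen on a5.
King squares — a2: attacked by Kb1; b2: attacked by Kb1; b3: attacked by Bd5; a4: attacked by Qa5; b4: attacked by Qa5.
White has no legal moves → checkmate.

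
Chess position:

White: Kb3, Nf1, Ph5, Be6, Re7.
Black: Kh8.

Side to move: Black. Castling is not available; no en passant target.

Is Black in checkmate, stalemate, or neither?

Black to move; black king on h8.
In check: no.
King squares — g7: attacked by Re7; h7: attacked by Re7; g8: attacked by Be6.
Legal moves for Black: none.
Not in check and no legal moves → stalemate.

stalemate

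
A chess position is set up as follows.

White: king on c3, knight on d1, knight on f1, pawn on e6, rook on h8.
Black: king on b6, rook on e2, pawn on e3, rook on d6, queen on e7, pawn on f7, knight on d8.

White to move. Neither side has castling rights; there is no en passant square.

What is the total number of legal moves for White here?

22

White to move; king on c3.
In check: no.
Legal moves: Rg8, Rf8, Re8, Rxd8, Rh7, Rh6, Rh5, Rh4, Rh3, Rh2, Rh1, Kc4, Kb4, Kb3, Ng3, Nfxe3, Nh2, Nd2, Ndxe3, Nf2, Nb2, exf7.
Count: 22.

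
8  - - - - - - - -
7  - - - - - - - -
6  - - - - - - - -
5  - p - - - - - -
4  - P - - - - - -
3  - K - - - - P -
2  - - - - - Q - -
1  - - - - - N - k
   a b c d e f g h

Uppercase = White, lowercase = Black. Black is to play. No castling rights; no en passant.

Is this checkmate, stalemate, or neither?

stalemate

Black to move; black king on h1.
In check: no.
King squares — g1: attacked by Qf2; g2: attacked by Qf2; h2: attacked by Nf1.
Legal moves for Black: none.
Not in check and no legal moves → stalemate.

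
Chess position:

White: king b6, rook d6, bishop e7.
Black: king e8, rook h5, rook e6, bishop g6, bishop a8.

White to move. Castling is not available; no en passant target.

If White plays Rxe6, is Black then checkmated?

no

After Rxe6: black king on e8; in check: no.
Black is not in check, so this cannot be checkmate.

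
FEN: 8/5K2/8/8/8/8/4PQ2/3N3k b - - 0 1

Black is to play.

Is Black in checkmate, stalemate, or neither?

stalemate

Black to move; black king on h1.
In check: no.
King squares — g1: attacked by Qf2; g2: attacked by Qf2; h2: attacked by Qf2.
Legal moves for Black: none.
Not in check and no legal moves → stalemate.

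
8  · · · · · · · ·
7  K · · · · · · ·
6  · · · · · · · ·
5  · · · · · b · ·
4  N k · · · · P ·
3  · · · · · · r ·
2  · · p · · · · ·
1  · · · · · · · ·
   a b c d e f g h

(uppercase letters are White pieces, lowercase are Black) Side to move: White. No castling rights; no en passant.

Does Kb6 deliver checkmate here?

After Kb6: black king on b4; in check: no.
Black is not in check, so this cannot be checkmate.

no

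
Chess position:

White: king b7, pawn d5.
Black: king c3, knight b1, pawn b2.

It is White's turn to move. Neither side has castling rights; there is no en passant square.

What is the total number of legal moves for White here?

9

White to move; king on b7.
In check: no.
Legal moves: Kc8, Kb8, Ka8, Kc7, Ka7, Kc6, Kb6, Ka6, d6.
Count: 9.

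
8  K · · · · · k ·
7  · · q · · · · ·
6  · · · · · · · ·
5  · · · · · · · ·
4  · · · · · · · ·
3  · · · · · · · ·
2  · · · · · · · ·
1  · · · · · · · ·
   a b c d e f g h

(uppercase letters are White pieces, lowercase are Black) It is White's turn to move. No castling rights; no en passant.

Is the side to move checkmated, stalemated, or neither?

stalemate

White to move; white king on a8.
In check: no.
King squares — a7: attacked by Qc7; b7: attacked by Qc7; b8: attacked by Qc7.
Legal moves for White: none.
Not in check and no legal moves → stalemate.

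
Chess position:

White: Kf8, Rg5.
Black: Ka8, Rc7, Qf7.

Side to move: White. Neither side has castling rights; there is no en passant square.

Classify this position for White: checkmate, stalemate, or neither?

checkmate

White to move; white king on f8.
In check: yes, from the black queen on f7.
King squares — e7: attacked by Rc7; f7: attacked by Rc7; g7: attacked by Qf7; e8: attacked by Qf7; g8: attacked by Qf7.
Legal moves for White: none.
In check with no legal moves → checkmate.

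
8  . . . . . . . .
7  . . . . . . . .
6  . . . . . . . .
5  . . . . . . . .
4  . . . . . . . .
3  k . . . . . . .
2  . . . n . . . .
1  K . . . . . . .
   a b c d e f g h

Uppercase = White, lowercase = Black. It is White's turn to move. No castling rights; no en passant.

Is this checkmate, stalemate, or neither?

stalemate

White to move; white king on a1.
In check: no.
King squares — b1: attacked by Nd2; a2: attacked by Ka3; b2: attacked by Ka3.
Legal moves for White: none.
Not in check and no legal moves → stalemate.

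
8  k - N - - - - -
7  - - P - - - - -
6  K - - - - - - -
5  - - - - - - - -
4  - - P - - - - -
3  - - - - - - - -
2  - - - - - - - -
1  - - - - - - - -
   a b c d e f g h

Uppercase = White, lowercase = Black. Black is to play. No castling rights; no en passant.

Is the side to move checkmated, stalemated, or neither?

stalemate

Black to move; black king on a8.
In check: no.
King squares — a7: attacked by Ka6; b7: attacked by Ka6; b8: attacked by Pc7.
Legal moves for Black: none.
Not in check and no legal moves → stalemate.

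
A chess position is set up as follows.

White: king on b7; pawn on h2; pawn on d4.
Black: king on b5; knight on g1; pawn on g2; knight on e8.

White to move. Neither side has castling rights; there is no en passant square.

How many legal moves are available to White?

7

White to move; king on b7.
In check: no.
Legal moves: Kc8, Kb8, Ka8, Ka7, d5, h3, h4.
Count: 7.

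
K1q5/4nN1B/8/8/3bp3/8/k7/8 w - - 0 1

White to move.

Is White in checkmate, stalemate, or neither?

checkmate

White to move; white king on a8.
In check: yes, from the black queen on c8.
King squares — a7: attacked by Bd4; b7: attacked by Qc8; b8: attacked by Qc8.
Legal moves for White: none.
In check with no legal moves → checkmate.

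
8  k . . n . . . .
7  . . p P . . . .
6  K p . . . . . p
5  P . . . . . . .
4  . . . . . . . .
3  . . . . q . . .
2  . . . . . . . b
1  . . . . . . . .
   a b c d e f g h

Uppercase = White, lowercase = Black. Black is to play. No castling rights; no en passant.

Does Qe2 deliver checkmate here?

yes

After Qe2: white king on a6; in check: yes, from the black queen on e2.
King squares — a5: own pawn; b5: attacked by Qe2; b6: attacked by Pc7; a7: attacked by Ka8; b7: attacked by Ka8.
White has no legal moves → checkmate.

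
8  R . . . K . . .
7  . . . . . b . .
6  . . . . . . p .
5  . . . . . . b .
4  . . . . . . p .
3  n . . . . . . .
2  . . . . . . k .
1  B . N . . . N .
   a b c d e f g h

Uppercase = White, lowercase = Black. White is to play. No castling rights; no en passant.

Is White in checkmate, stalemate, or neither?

neither

White to move; white king on e8.
In check: yes, from the black bishop on f7.
King squares — d7: available; e7: attacked by Bg5; f7: available; d8: attacked by Bg5; f8: available.
Legal moves for White: Kf8, Kxf7, Kd7.
White is in check but has 3 legal moves → neither.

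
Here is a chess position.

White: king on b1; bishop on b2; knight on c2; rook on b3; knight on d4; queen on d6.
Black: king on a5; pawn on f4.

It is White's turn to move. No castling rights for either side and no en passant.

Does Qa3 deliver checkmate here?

yes

After Qa3: black king on a5; in check: yes, from the white queen on a3.
King squares — a4: attacked by Qa3; b4: attacked by Nc2; b5: attacked by Rb3; a6: attacked by Qa3; b6: attacked by Rb3.
Black has no legal moves → checkmate.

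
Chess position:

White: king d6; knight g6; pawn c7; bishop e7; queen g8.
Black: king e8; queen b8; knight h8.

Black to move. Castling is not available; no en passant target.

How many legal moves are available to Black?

0

Black to move; king on e8.
In check: yes, from the white queen on g8.
Legal moves: none.
Count: 0.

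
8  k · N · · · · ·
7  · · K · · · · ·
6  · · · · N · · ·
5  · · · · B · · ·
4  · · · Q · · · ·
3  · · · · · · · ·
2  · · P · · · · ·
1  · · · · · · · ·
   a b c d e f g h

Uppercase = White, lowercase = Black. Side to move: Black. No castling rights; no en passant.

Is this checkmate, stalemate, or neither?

Black to move; black king on a8.
In check: no.
King squares — a7: attacked by Qd4; b7: attacked by Kc7; b8: attacked by Kc7.
Legal moves for Black: none.
Not in check and no legal moves → stalemate.

stalemate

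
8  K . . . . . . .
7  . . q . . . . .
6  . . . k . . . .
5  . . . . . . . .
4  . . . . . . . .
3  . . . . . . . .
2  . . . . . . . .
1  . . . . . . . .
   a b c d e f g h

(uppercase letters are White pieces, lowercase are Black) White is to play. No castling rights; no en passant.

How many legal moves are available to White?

White to move; king on a8.
In check: no.
Legal moves: none.
Count: 0.

0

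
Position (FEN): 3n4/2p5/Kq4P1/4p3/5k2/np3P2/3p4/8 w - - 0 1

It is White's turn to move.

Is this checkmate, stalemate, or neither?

checkmate

White to move; white king on a6.
In check: yes, from the black queen on b6.
King squares — a5: attacked by Qb6; b5: attacked by Na3; b6: attacked by Pc7; a7: attacked by Qb6; b7: attacked by Qb6.
Legal moves for White: none.
In check with no legal moves → checkmate.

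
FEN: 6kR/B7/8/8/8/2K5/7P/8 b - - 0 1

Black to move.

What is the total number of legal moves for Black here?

3

Black to move; king on g8.
In check: yes, from the white rook on h8.
Legal moves: Kxh8, Kg7, Kf7.
Count: 3.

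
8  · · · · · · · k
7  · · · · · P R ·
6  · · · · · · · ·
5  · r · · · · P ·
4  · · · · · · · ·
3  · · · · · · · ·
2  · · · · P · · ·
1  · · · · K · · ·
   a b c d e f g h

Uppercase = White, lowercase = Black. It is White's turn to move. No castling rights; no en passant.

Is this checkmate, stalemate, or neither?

White to move; white king on e1.
In check: no.
Legal moves for White: Rg8+, Rh7+, Rg6, Kf2, Kd2, Kf1, Kd1, f8=Q#, f8=R+, f8=B, f8=N, g6, e3, e4.
White has 14 legal moves and is not in check → neither.

neither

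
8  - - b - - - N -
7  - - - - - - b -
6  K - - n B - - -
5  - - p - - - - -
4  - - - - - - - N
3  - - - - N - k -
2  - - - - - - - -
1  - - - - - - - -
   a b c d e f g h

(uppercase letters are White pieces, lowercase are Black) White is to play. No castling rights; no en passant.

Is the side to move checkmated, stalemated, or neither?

neither

White to move; white king on a6.
In check: yes, from the black bishop on c8.
Legal moves for White: Ka7, Kb6, Ka5, Bxc8.
White is in check but has 4 legal moves → neither.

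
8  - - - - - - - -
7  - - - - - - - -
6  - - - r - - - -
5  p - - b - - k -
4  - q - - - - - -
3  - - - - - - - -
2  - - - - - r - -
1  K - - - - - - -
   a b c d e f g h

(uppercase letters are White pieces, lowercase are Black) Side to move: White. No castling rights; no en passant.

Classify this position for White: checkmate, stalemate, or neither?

stalemate

White to move; white king on a1.
In check: no.
King squares — b1: attacked by Qb4; a2: attacked by Rf2; b2: attacked by Rf2.
Legal moves for White: none.
Not in check and no legal moves → stalemate.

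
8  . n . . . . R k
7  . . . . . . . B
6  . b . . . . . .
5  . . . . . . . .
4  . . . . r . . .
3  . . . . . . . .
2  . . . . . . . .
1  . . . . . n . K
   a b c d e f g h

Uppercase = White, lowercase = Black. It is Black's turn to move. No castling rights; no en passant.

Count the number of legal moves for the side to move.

1

Black to move; king on h8.
In check: yes, from the white rook on g8.
Legal moves: Kxh7.
Count: 1.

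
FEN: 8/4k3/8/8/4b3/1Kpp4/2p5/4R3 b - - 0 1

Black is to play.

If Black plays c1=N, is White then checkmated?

After c1=N: white king on b3; in check: yes, from the black knight on c1.
White has 6 legal replies: Kc4, Kb4, Ka4, Kxc3, Ka3, Rxc1.
In check but a legal move exists → not checkmate.

no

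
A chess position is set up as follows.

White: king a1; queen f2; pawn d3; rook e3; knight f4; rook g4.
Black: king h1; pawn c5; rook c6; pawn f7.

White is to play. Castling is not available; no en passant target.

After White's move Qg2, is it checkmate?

After Qg2: black king on h1; in check: yes, from the white queen on g2.
King squares — g1: attacked by Qg2; g2: attacked by Nf4; h2: attacked by Qg2.
Black has no legal moves → checkmate.

yes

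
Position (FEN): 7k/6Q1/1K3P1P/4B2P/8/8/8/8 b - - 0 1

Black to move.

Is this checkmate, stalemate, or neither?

Black to move; black king on h8.
In check: yes, from the white queen on g7.
King squares — g7: attacked by Pf6; h7: attacked by Qg7; g8: attacked by Qg7.
Legal moves for Black: none.
In check with no legal moves → checkmate.

checkmate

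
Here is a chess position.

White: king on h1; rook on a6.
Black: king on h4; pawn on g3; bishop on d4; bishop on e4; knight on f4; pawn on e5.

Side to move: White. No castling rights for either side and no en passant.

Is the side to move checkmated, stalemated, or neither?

checkmate

White to move; white king on h1.
In check: yes, from the black bishop on e4.
King squares — g1: attacked by Bd4; g2: attacked by Be4; h2: attacked by Pg3.
Legal moves for White: none.
In check with no legal moves → checkmate.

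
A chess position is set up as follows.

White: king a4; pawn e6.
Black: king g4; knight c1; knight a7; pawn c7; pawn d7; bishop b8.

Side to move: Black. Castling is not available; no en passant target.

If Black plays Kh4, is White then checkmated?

After Kh4: white king on a4; in check: no.
White is not in check, so this cannot be checkmate.

no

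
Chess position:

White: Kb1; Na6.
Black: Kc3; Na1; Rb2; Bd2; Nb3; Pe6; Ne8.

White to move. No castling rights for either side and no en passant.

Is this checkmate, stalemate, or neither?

checkmate

White to move; white king on b1.
In check: yes, from the black rook on b2.
King squares — a1: attacked by Nb3; c1: attacked by Bd2; a2: attacked by Rb2; b2: attacked by Kc3; c2: attacked by Na1.
Legal moves for White: none.
In check with no legal moves → checkmate.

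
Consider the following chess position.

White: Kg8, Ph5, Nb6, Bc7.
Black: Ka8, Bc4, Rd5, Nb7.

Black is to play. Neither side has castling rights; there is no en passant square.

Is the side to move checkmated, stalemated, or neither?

neither

Black to move; black king on a8.
In check: yes, from the white knight on b6.
King squares — a7: available; b7: own knight; b8: attacked by Bc7.
Legal moves for Black: Ka7.
Black is in check but has 1 legal move → neither.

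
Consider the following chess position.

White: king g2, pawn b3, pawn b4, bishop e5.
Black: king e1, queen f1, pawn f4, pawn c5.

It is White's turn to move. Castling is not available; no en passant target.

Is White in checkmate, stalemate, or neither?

White to move; white king on g2.
In check: yes, from the black queen on f1.
Legal moves for White: Kh2.
White is in check but has 1 legal move → neither.

neither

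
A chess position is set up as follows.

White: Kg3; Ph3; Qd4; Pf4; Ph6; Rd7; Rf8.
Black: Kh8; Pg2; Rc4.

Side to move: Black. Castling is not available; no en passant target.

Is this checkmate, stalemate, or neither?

Black to move; black king on h8.
In check: yes, from the white queen on d4 and the white rook on f8.
King squares — g7: attacked by Qd4; h7: attacked by Rd7; g8: attacked by Rf8.
Legal moves for Black: none.
In check with no legal moves → checkmate.

checkmate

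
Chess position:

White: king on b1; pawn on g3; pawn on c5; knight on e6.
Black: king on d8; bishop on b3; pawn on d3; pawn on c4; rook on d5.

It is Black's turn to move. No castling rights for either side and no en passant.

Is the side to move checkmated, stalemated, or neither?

Black to move; black king on d8.
In check: yes, from the white knight on e6.
King squares — c7: attacked by Ne6; d7: available; e7: available; c8: available; e8: available.
Legal moves for Black: Ke8, Kc8, Ke7, Kd7.
Black is in check but has 4 legal moves → neither.

neither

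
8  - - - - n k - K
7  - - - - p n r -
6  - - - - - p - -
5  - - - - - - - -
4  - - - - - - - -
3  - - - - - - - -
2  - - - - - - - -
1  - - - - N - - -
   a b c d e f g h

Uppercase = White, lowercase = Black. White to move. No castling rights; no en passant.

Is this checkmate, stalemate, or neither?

White to move; white king on h8.
In check: yes, from the black knight on f7.
King squares — g7: attacked by Ne8; h7: attacked by Rg7; g8: attacked by Rg7.
Legal moves for White: none.
In check with no legal moves → checkmate.

checkmate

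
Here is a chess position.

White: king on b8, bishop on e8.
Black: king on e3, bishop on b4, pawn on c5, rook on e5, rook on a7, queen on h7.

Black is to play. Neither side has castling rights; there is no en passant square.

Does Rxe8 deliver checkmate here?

After Rxe8: white king on b8; in check: yes, from the black rook on e8.
King squares — a7: attacked by Qh7; b7: attacked by Ra7; c7: attacked by Ra7; a8: attacked by Ra7; c8: attacked by Re8.
White has no legal moves → checkmate.

yes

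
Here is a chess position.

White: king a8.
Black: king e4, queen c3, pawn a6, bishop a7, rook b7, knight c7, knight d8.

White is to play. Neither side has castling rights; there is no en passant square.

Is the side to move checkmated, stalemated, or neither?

White to move; white king on a8.
In check: yes, from the black knight on c7.
King squares — a7: attacked by Rb7; b7: attacked by Nd8; b8: attacked by Ba7.
Legal moves for White: none.
In check with no legal moves → checkmate.

checkmate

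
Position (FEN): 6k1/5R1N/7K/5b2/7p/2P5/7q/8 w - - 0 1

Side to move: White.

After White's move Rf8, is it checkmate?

After Rf8: black king on g8; in check: yes, from the white rook on f8.
King squares — f7: attacked by Rf8; g7: attacked by Kh6; h7: attacked by Kh6; f8: attacked by Nh7; h8: attacked by Rf8.
Black has no legal moves → checkmate.

yes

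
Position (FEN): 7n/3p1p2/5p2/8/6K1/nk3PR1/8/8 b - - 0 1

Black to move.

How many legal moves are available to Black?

Black to move; king on b3.
In check: no.
Legal moves: Ng6, Kc4, Kb4, Ka4, Kc3, Kc2, Kb2, Ka2, Nb5, Nc4, Nc2, Nb1, d6, f5+, d5.
Count: 15.

15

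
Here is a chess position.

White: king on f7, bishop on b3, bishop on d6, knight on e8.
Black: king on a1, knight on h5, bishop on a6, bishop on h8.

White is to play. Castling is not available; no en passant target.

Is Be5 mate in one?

After Be5: black king on a1; in check: yes, from the white bishop on e5.
Black has 2 legal replies: Kb1, Bxe5.
In check but a legal move exists → not checkmate.

no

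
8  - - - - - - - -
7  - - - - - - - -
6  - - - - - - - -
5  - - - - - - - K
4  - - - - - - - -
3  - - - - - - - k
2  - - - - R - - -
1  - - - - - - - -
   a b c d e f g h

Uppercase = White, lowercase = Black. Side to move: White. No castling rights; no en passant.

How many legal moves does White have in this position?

17

White to move; king on h5.
In check: no.
Legal moves: Kh6, Kg6, Kg5, Re8, Re7, Re6, Re5, Re4, Re3+, Rh2+, Rg2, Rf2, Rd2, Rc2, Rb2, Ra2, Re1.
Count: 17.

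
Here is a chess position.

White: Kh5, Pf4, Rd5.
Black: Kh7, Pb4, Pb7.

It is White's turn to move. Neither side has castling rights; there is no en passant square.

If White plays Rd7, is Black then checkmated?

After Rd7: black king on h7; in check: yes, from the white rook on d7.
Black has 2 legal replies: Kh8, Kg8.
In check but a legal move exists → not checkmate.

no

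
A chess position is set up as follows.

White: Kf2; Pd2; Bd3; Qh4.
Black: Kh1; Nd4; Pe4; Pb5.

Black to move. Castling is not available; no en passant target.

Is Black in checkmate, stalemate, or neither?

Black to move; black king on h1.
In check: yes, from the white queen on h4.
King squares — g1: attacked by Kf2; g2: attacked by Kf2; h2: attacked by Qh4.
Legal moves for Black: none.
In check with no legal moves → checkmate.

checkmate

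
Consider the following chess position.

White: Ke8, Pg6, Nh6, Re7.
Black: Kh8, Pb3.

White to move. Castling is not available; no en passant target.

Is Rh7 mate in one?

yes

After Rh7: black king on h8; in check: yes, from the white rook on h7.
King squares — g7: attacked by Rh7; h7: attacked by Pg6; g8: attacked by Nh6.
Black has no legal moves → checkmate.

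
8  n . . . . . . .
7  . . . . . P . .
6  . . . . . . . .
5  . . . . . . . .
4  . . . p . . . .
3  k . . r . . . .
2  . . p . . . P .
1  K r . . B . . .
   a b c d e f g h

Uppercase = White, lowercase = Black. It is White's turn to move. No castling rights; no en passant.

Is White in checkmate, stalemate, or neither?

checkmate

White to move; white king on a1.
In check: yes, from the black rook on b1.
King squares — b1: attacked by Pc2; a2: attacked by Ka3; b2: attacked by Rb1.
Legal moves for White: none.
In check with no legal moves → checkmate.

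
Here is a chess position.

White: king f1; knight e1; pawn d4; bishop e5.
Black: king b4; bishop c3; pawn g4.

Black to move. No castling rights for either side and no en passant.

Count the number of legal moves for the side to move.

Black to move; king on b4.
In check: no.
Legal moves: Kb5, Ka5, Kc4, Ka4, Kb3, Ka3, Bxd4, Bd2, Bb2, Bxe1, Ba1, g3.
Count: 12.

12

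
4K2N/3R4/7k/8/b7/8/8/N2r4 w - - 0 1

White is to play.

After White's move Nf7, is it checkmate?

no

After Nf7: black king on h6; in check: yes, from the white knight on f7.
Black has 4 legal replies: Kh7, Kg7, Kg6, Kh5.
In check but a legal move exists → not checkmate.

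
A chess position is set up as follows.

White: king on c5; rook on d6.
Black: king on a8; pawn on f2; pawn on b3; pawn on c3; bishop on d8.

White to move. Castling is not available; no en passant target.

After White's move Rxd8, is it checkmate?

After Rxd8: black king on a8; in check: yes, from the white rook on d8.
Black has 2 legal replies: Kb7, Ka7.
In check but a legal move exists → not checkmate.

no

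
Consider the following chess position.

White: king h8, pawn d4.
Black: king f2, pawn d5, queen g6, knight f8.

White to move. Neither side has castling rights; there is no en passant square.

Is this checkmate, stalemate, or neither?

White to move; white king on h8.
In check: no.
King squares — g7: attacked by Qg6; h7: attacked by Qg6; g8: attacked by Qg6.
Legal moves for White: none.
Not in check and no legal moves → stalemate.

stalemate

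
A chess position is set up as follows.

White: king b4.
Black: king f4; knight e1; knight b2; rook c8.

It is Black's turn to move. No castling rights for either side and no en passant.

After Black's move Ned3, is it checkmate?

After Ned3: white king on b4; in check: yes, from the black knight on d3.
White has 4 legal replies: Kb5, Ka5, Kb3, Ka3.
In check but a legal move exists → not checkmate.

no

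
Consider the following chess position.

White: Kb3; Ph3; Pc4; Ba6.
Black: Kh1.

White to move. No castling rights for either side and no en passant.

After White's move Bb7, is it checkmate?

no

After Bb7: black king on h1; in check: yes, from the white bishop on b7.
Black has 2 legal replies: Kh2, Kg1.
In check but a legal move exists → not checkmate.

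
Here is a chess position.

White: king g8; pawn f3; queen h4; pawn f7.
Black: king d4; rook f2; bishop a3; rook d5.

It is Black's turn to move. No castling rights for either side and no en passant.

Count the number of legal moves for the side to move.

5

Black to move; king on d4.
In check: yes, from the white queen on h4.
Legal moves: Ke5, Kc5, Ke3, Kd3, Kc3.
Count: 5.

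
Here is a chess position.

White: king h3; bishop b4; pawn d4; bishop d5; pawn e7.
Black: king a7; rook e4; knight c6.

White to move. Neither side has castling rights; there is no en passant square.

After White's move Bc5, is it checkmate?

After Bc5: black king on a7; in check: yes, from the white bishop on c5.
Black has 4 legal replies: Kb8, Ka8, Kb7, Ka6.
In check but a legal move exists → not checkmate.

no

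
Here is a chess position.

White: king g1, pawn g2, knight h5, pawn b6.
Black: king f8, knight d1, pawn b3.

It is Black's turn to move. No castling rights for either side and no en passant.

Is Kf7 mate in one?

no

After Kf7: white king on g1; in check: no.
White is not in check, so this cannot be checkmate.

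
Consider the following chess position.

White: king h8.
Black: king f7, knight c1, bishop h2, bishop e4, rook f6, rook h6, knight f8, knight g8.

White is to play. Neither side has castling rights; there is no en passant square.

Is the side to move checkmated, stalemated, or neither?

White to move; white king on h8.
In check: yes, from the black rook on h6.
King squares — g7: attacked by Kf7; h7: attacked by Be4; g8: attacked by Kf7.
Legal moves for White: none.
In check with no legal moves → checkmate.

checkmate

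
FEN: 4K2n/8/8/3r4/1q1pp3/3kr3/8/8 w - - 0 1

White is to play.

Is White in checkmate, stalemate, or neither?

White to move; white king on e8.
In check: no.
King squares — d7: attacked by Rd5; e7: attacked by Qb4; f7: attacked by Nh8; d8: attacked by Rd5; f8: attacked by Qb4.
Legal moves for White: none.
Not in check and no legal moves → stalemate.

stalemate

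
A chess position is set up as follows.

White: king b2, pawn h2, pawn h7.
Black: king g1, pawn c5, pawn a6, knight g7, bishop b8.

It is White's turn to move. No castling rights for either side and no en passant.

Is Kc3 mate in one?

no

After Kc3: black king on g1; in check: no.
Black is not in check, so this cannot be checkmate.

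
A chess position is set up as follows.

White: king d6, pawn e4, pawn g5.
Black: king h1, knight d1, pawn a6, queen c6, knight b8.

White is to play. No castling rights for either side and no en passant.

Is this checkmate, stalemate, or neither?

neither

White to move; white king on d6.
In check: yes, from the black queen on c6.
Legal moves for White: Ke7, Ke5.
White is in check but has 2 legal moves → neither.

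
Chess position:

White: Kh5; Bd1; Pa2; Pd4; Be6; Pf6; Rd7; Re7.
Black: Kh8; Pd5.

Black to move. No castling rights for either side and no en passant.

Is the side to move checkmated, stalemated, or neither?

stalemate

Black to move; black king on h8.
In check: no.
King squares — g7: attacked by Pf6; h7: attacked by Re7; g8: attacked by Be6.
Legal moves for Black: none.
Not in check and no legal moves → stalemate.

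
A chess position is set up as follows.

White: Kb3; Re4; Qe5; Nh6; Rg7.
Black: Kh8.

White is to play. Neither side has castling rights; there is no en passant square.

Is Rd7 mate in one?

yes

After Rd7: black king on h8; in check: yes, from the white queen on e5.
King squares — g7: attacked by Qe5; h7: attacked by Rd7; g8: attacked by Nh6.
Black has no legal moves → checkmate.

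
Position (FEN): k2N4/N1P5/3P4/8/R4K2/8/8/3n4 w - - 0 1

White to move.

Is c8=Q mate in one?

After c8=Q: black king on a8; in check: yes, from the white queen on c8.
King squares — a7: attacked by Ra4; b7: attacked by Qc8; b8: attacked by Qc8.
Black has no legal moves → checkmate.

yes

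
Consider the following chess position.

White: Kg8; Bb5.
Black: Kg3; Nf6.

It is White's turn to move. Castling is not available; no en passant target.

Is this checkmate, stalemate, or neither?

neither

White to move; white king on g8.
In check: yes, from the black knight on f6.
King squares — f7: available; g7: available; h7: attacked by Nf6; f8: available; h8: available.
Legal moves for White: Kh8, Kf8, Kg7, Kf7.
White is in check but has 4 legal moves → neither.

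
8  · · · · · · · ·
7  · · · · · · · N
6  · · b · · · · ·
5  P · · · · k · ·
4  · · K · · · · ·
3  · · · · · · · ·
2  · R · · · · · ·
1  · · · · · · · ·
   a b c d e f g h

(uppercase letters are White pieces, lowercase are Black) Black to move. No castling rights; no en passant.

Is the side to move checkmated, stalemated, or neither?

Black to move; black king on f5.
In check: no.
Legal moves for Black: Be8, Ba8, Bd7, Bb7, Bd5+, Bb5+, Be4, Ba4, Bf3, Bg2, Bh1, Kg6, Ke6, Ke5, Kg4, Kf4, Ke4.
Black has 17 legal moves and is not in check → neither.

neither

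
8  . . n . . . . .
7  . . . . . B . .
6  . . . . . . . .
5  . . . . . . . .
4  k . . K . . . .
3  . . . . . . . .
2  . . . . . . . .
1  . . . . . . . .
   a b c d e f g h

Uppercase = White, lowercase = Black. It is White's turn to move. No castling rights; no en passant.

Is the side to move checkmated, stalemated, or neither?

neither

White to move; white king on d4.
In check: no.
Legal moves for White: Bg8, Be8+, Bg6, Be6, Bh5, Bd5, Bc4, Bb3+, Ba2, Ke5, Kd5, Kc5, Ke4, Kc4, Ke3, Kd3, Kc3.
White has 17 legal moves and is not in check → neither.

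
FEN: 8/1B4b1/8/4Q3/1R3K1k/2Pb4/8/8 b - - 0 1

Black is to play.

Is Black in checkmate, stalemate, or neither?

neither

Black to move; black king on h4.
In check: no.
Legal moves for Black: Bh8, Bf8, Bh6+, Bf6, Bxe5+, Kh3, Bh7, Bg6, Ba6, Bf5, Bb5, Be4, Bc4, Be2, Bc2, Bf1, Bb1.
Black has 17 legal moves and is not in check → neither.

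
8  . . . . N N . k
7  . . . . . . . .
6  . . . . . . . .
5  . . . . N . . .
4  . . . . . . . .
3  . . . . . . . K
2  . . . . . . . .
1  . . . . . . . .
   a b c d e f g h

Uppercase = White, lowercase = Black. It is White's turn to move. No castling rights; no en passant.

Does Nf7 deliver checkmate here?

After Nf7: black king on h8; in check: yes, from the white knight on f7.
Black has 1 legal reply: Kg8.
In check but a legal move exists → not checkmate.

no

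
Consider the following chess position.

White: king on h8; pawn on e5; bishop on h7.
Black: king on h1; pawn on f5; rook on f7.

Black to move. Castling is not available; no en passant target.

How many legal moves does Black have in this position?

Black to move; king on h1.
In check: no.
Legal moves: Rf8+, Rxh7+, Rg7, Re7, Rd7, Rc7, Rb7, Ra7, Rf6, Kh2, Kg2, Kg1, f4.
Count: 13.

13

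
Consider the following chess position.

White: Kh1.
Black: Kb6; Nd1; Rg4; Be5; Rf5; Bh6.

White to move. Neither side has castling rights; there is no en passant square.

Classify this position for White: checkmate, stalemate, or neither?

stalemate

White to move; white king on h1.
In check: no.
King squares — g1: attacked by Rg4; g2: attacked by Rg4; h2: attacked by Be5.
Legal moves for White: none.
Not in check and no legal moves → stalemate.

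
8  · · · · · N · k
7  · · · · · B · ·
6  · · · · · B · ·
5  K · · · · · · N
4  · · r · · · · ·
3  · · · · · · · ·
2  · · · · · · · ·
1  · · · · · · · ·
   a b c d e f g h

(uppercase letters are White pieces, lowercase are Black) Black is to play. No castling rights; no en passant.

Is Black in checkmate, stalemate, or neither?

Black to move; black king on h8.
In check: yes, from the white bishop on f6.
King squares — g7: attacked by Nh5; h7: attacked by Nf8; g8: attacked by Bf7.
Legal moves for Black: none.
In check with no legal moves → checkmate.

checkmate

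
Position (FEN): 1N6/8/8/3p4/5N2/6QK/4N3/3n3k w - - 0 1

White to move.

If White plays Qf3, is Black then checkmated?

yes

After Qf3: black king on h1; in check: yes, from the white queen on f3.
King squares — g1: attacked by Ne2; g2: attacked by Qf3; h2: attacked by Kh3.
Black has no legal moves → checkmate.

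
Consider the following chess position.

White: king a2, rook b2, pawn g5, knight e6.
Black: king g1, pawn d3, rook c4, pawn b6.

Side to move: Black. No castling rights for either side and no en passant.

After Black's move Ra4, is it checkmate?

no

After Ra4: white king on a2; in check: yes, from the black rook on a4.
White has 2 legal replies: Kb3, Kb1.
In check but a legal move exists → not checkmate.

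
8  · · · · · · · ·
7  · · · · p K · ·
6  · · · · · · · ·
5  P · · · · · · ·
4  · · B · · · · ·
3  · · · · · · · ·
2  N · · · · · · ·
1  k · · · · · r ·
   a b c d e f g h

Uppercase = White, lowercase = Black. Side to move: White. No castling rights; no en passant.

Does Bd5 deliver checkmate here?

no

After Bd5: black king on a1; in check: no.
Black is not in check, so this cannot be checkmate.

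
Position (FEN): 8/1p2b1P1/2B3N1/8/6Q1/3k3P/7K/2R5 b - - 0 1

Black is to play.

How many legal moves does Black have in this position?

Black to move; king on d3.
In check: no.
Legal moves: Bf8, Bd8, Bf6, Bd6+, Bg5, Bc5, Bh4, Bb4, Ba3, Ke3, Kd2, bxc6, b6, b5.
Count: 14.

14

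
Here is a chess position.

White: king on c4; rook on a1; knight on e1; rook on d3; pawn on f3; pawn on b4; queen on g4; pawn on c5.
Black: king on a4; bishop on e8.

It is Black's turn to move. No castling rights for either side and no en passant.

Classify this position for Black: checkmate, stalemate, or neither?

Black to move; black king on a4.
In check: yes, from the white rook on a1.
King squares — a3: attacked by Ra1; b3: attacked by Rd3; b4: attacked by Kc4; a5: attacked by Ra1; b5: attacked by Kc4.
Legal moves for Black: none.
In check with no legal moves → checkmate.

checkmate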